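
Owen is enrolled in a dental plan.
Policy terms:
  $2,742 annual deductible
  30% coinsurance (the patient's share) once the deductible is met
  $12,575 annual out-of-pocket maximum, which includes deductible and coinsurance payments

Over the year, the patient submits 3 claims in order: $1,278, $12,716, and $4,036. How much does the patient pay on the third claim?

$1,210.80

Claim 1 — $1,278: all of it applies to the deductible. Cost to patient: $1,278. OOP to date $1,278.
Claim 2 — $12,716: $1,464 to deductible, leaving $11,252; coinsurance $11,252 × 30% = $3,375.60. Cost to patient: $4,839.60. OOP to date $6,117.60.
Claim 3 — $4,036: deductible met; 30% of $4,036 = $1,210.80. Cost to patient: $1,210.80. OOP to date $7,328.40.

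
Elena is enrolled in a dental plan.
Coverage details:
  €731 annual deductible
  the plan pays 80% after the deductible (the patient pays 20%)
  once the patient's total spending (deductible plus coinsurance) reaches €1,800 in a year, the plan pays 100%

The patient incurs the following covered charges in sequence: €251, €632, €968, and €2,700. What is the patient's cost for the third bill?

€193.60

Bill 1, €251: entire amount goes to the deductible. Cost to patient: €251. OOP to date €251.
Bill 2, €632: deductible takes €480, €152 remains; coinsurance €152 × 20% = €30.40. Cost to patient: €510.40. OOP to date €761.40.
Bill 3, €968: deductible already satisfied, so patient's share is 20% × €968 = €193.60. Cost to patient: €193.60. OOP to date €955.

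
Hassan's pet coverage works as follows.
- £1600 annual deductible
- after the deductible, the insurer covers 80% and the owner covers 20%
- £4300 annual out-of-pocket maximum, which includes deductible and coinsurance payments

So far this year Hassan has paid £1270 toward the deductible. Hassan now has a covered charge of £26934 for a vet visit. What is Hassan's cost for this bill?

£3030

Remaining deductible: £1600 − £1270 = £330.
That leaves £26934 − £330 = £26604 for coinsurance.
Owner's 20% share of £26604 is £5320.80.
Owner responsibility before any cap: £330 + £5320.80 = £5650.80.
Adding £5650.80 to the £1270 already spent would give £6920.80, which exceeds the £4300 cap; the owner pays just £4300 − £1270 = £3030.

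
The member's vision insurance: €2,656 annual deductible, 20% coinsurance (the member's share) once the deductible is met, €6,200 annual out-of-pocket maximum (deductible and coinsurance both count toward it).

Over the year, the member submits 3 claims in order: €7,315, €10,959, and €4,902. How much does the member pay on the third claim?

#1 (€7,315): deductible takes €2,656, €4,659 remains; member's 20% is €931.80. Member owes €3,587.80 (running OOP €3,587.80).
#2 (€10,959): 20% coinsurance on €10,959 = €2,191.80. Cost to member: €2,191.80. OOP to date €5,779.60.
#3 (€4,902): deductible met; 20% of €4,902 = €980.40. That would push OOP to €6,760, over the €6,200 cap, so member pays €6,200 − €5,779.60 = €420.40.

€420.40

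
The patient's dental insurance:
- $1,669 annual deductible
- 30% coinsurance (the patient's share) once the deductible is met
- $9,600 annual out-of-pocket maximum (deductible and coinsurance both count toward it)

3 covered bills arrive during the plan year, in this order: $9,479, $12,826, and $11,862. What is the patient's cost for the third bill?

#1 ($9,479): $1,669 to deductible, leaving $7,810; patient's 30% is $2,343. Patient pays $4,012; OOP now $4,012.
#2 ($12,826): deductible already satisfied, so patient's share is 30% × $12,826 = $3,847.80. Cost to patient: $3,847.80. OOP to date $7,859.80.
#3 ($11,862): 30% coinsurance on $11,862 = $3,558.60. That would push OOP to $11,418.40, over the $9,600 cap, so patient pays $9,600 − $7,859.80 = $1,740.20.

$1,740.20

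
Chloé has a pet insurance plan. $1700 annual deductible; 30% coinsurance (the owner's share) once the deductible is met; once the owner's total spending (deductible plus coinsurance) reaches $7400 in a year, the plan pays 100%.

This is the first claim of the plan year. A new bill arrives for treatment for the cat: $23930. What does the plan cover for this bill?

Nothing has been paid toward the $1700 deductible, so the first $1700 of this charge is applied there.
After the $1700 deductible portion, $23930 − $1700 = $22230 is subject to coinsurance.
Coinsurance: $22230 × 30% = $6669.
So the owner owes $1700 + $6669 = $8369 before any cap.
Adding $8369 to the $0 already spent would give $8369, which exceeds the $7400 cap; the owner pays just $7400 − $0 = $7400.
The plan picks up $23930 − $7400 = $16530.

$16530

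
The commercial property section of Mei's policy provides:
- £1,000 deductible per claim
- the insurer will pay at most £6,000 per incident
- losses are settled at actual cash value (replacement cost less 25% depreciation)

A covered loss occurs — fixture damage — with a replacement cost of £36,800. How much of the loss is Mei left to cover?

£30,800

Actual cash value after 25% depreciation: £36,800 × 75% = £27,600.
Subtract the deductible: £27,600 − £1,000 = £26,600.
The £6,000 per-incident cap binds; insurer pays £6,000.
Business's share is the uncovered remainder: £36,800 − £6,000 = £30,800.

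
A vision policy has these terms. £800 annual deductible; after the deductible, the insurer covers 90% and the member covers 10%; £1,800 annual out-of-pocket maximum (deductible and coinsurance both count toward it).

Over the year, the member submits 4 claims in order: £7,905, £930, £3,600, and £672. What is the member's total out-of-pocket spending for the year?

Claim 1 (£7,905): deductible takes £800, £7,105 remains; 10% of £7,105 = £710.50. Cost to member: £1,510.50. OOP to date £1,510.50.
Claim 2 (£930): deductible met; 10% of £930 = £93. Cost to member: £93. OOP to date £1,603.50.
Claim 3 (£3,600): deductible met; 10% of £3,600 = £360. OOP would hit £1,963.50 > £1,800, so the cap limits the member to £1,800 − £1,603.50 = £196.50.
Claim 4 (£672): deductible met; 10% of £672 = £67.20. Adding that to £1,800 gives £1,867.20, past the £1,800 cap; member pays only £1,800 − £1,800 = £0.
Summing the member's payments: £1,510.50 + £93 + £196.50 + £0 = £1,800.

£1,800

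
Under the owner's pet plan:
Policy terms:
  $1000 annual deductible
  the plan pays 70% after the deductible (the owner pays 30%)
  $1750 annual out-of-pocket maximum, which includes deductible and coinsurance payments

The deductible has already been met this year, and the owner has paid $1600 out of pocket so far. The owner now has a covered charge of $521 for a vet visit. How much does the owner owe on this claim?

The deductible is already satisfied, so the full bill goes to coinsurance.
Coinsurance: $521 × 30% = $156.30.
Year-to-date out-of-pocket would reach $1600 + $156.30 = $1756.30, above the $1750 maximum, so the owner pays only $1750 − $1600 = $150.

$150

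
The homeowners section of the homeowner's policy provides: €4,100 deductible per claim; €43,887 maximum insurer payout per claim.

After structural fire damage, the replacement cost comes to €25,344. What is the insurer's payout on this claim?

€21,244

Subtract the deductible: €25,344 − €4,100 = €21,244.
€21,244 is within the €43,887 limit, so the insurer pays €21,244.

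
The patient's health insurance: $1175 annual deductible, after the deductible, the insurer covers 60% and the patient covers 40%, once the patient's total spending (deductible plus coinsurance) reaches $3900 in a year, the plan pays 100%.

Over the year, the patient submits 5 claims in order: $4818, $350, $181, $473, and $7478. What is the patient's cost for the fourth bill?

Claim 1 — $4818: deductible takes $1175, $3643 remains; coinsurance $3643 × 40% = $1457.20. Cost to patient: $2632.20. OOP to date $2632.20.
Claim 2 — $350: deductible met; 40% of $350 = $140. Cost to patient: $140. OOP to date $2772.20.
Claim 3 — $181: 40% coinsurance on $181 = $72.40. Cost to patient: $72.40. OOP to date $2844.60.
Claim 4 — $473: deductible already satisfied, so patient's share is 40% × $473 = $189.20. Patient owes $189.20 (running OOP $3033.80).

$189.20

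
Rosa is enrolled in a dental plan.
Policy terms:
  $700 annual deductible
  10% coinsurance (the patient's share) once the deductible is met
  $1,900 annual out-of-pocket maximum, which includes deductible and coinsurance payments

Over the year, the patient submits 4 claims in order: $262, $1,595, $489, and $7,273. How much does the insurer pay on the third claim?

$440.10

Bill 1, $262: entire amount goes to the deductible. Cost to patient: $262. OOP to date $262. Insurer: $262 − $262 = $0.
Bill 2, $1,595: $438 to deductible, leaving $1,157; coinsurance $1,157 × 10% = $115.70. Cost to patient: $553.70. OOP to date $815.70. Insurer: $1,595 − $553.70 = $1,041.30.
Bill 3, $489: deductible already satisfied, so patient's share is 10% × $489 = $48.90. Patient owes $48.90 (running OOP $864.60). Plan pays $489 − $48.90 = $440.10.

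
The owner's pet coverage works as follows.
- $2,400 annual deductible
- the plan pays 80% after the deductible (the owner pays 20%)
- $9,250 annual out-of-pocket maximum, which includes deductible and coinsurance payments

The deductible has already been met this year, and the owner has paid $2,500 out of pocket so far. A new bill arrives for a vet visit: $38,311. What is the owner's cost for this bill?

$6,750

The deductible is already satisfied, so the full bill goes to coinsurance.
20% of $38,311 = $7,662.20 falls to the owner.
Year-to-date out-of-pocket would reach $2,500 + $7,662.20 = $10,162.20, above the $9,250 maximum, so the owner pays only $9,250 − $2,500 = $6,750.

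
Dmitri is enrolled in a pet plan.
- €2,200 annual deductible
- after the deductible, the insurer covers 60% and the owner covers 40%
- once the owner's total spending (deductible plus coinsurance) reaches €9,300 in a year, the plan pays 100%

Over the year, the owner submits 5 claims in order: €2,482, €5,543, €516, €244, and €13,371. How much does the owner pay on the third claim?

Claim 1 (€2,482): €2,200 finishes the deductible; €282 goes to coinsurance; 40% of €282 = €112.80. Owner pays €2,312.80; OOP now €2,312.80.
Claim 2 (€5,543): 40% coinsurance on €5,543 = €2,217.20. Owner owes €2,217.20 (running OOP €4,530).
Claim 3 (€516): deductible already satisfied, so owner's share is 40% × €516 = €206.40. Cost to owner: €206.40. OOP to date €4,736.40.

€206.40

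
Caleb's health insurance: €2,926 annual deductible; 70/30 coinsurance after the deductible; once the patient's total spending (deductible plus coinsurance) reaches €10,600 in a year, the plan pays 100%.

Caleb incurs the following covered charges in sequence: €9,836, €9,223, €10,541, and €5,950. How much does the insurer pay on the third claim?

Claim 1 — €9,836: deductible takes €2,926, €6,910 remains; patient's 30% is €2,073. Patient pays €4,999; OOP now €4,999. Plan pays €9,836 − €4,999 = €4,837.
Claim 2 — €9,223: deductible met; 30% of €9,223 = €2,766.90. Patient pays €2,766.90; OOP now €7,765.90. Insurer: €9,223 − €2,766.90 = €6,456.10.
Claim 3 — €10,541: deductible met; 30% of €10,541 = €3,162.30. Adding that to €7,765.90 gives €10,928.20, past the €10,600 cap; patient pays only €10,600 − €7,765.90 = €2,834.10. Insurer: €10,541 − €2,834.10 = €7,706.90.

€7,706.90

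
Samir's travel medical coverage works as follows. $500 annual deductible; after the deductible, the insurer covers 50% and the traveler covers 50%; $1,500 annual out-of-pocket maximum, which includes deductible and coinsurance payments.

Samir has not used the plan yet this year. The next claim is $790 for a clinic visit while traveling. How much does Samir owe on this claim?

The full $500 deductible is still open; $500 of this bill applies to it.
After the $500 deductible portion, $790 − $500 = $290 is subject to coinsurance.
Coinsurance: $290 × 50% = $145.
Traveler responsibility before any cap: $500 + $145 = $645.
Cumulative spending $0 + $645 = $645 stays under the $1,500 maximum.

$645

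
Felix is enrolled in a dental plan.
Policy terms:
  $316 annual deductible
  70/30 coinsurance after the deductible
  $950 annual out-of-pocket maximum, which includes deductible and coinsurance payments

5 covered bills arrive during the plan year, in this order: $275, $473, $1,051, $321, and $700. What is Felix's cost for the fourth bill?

$96.30

Bill 1, $275: entire amount goes to the deductible. Patient owes $275 (running OOP $275).
Bill 2, $473: deductible takes $41, $432 remains; 30% of $432 = $129.60. Cost to patient: $170.60. OOP to date $445.60.
Bill 3, $1,051: deductible already satisfied, so patient's share is 30% × $1,051 = $315.30. Patient pays $315.30; OOP now $760.90.
Bill 4, $321: deductible already satisfied, so patient's share is 30% × $321 = $96.30. Patient pays $96.30; OOP now $857.20.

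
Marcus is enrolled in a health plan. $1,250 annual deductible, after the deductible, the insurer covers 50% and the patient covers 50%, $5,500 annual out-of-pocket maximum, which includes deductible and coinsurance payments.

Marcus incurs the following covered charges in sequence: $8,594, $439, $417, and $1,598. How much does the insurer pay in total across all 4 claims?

$5,548

#1 ($8,594): $1,250 finishes the deductible; $7,344 goes to coinsurance; coinsurance $7,344 × 50% = $3,672. Cost to patient: $4,922. OOP to date $4,922. Plan pays $8,594 − $4,922 = $3,672.
#2 ($439): deductible met; 50% of $439 = $219.50. Patient owes $219.50 (running OOP $5,141.50). Insurer: $439 − $219.50 = $219.50.
#3 ($417): deductible already satisfied, so patient's share is 50% × $417 = $208.50. Patient pays $208.50; OOP now $5,350. Plan pays $417 − $208.50 = $208.50.
#4 ($1,598): deductible met; 50% of $1,598 = $799. That would push OOP to $6,149, over the $5,500 cap, so patient pays $5,500 − $5,350 = $150. Plan pays $1,598 − $150 = $1,448.
Insurer total = bills − patient's total = $11,048 − $5,500 = $5,548.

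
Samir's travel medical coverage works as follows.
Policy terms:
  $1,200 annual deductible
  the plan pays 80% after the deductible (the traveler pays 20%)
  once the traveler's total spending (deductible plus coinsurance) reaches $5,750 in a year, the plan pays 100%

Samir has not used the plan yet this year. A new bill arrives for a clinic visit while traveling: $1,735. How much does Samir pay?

$1,307

Deductible not yet touched, so the first $1,200 of the bill goes to the deductible.
The remaining $535 (= $1,735 − $1,200) moves to coinsurance.
20% of $535 = $107 falls to the traveler.
So the traveler owes $1,200 + $107 = $1,307 before any cap.
Total out-of-pocket so far would be $0 + $1,307 = $1,307, below the $5,750 cap — no reduction.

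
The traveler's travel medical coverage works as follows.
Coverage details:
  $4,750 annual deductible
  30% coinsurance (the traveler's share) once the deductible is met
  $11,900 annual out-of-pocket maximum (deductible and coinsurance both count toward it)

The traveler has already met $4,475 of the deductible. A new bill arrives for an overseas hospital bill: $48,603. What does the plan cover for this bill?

$41,178

$4,475 of the $4,750 deductible is already met, leaving $275.
The remaining $48,328 (= $48,603 − $275) moves to coinsurance.
30% of $48,328 = $14,498.40 falls to the traveler.
That puts the traveler's cost at $275 + $14,498.40 = $14,773.40 before any cap.
Adding $14,773.40 to the $4,475 already spent would give $19,248.40, which exceeds the $11,900 cap; the traveler pays just $11,900 − $4,475 = $7,425.
Insurer pays the balance: $48,603 − $7,425 = $41,178.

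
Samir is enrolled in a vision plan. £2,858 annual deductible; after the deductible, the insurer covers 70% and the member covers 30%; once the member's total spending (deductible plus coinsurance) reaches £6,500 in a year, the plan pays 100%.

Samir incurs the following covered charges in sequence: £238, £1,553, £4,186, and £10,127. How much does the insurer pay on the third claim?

Claim 1 (£238): all of it applies to the deductible. Cost to member: £238. OOP to date £238. Insurer: £238 − £238 = £0.
Claim 2 (£1,553): entire amount goes to the deductible. Member pays £1,553; OOP now £1,791. Insurer: £1,553 − £1,553 = £0.
Claim 3 (£4,186): £1,067 finishes the deductible; £3,119 goes to coinsurance; coinsurance £3,119 × 30% = £935.70. Member owes £2,002.70 (running OOP £3,793.70). Plan pays £4,186 − £2,002.70 = £2,183.30.

£2,183.30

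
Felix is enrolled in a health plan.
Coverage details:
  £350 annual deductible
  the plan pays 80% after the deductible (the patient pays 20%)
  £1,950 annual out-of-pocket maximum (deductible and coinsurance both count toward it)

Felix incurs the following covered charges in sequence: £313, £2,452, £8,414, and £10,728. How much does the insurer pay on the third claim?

Bill 1, £313: all of it applies to the deductible. Patient owes £313 (running OOP £313). Plan pays £313 − £313 = £0.
Bill 2, £2,452: deductible takes £37, £2,415 remains; coinsurance £2,415 × 20% = £483. Cost to patient: £520. OOP to date £833. Plan pays £2,452 − £520 = £1,932.
Bill 3, £8,414: deductible already satisfied, so patient's share is 20% × £8,414 = £1,682.80. OOP would hit £2,515.80 > £1,950, so the cap limits the patient to £1,950 − £833 = £1,117. Insurer: £8,414 − £1,117 = £7,297.

£7,297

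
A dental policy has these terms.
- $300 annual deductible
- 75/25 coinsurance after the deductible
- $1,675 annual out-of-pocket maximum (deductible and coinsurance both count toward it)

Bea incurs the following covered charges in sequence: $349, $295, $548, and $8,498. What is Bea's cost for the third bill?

Claim 1 ($349): deductible takes $300, $49 remains; patient's 25% is $12.25. Patient pays $312.25; OOP now $312.25.
Claim 2 ($295): deductible met; 25% of $295 = $73.75. Cost to patient: $73.75. OOP to date $386.
Claim 3 ($548): deductible met; 25% of $548 = $137. Patient pays $137; OOP now $523.

$137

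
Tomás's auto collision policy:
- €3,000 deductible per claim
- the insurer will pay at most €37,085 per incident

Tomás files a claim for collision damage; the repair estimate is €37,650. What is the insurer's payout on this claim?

€34,650

After the deductible, €37,650 − €3,000 = €34,650 remains.
€34,650 is within the €37,085 limit, so the insurer pays €34,650.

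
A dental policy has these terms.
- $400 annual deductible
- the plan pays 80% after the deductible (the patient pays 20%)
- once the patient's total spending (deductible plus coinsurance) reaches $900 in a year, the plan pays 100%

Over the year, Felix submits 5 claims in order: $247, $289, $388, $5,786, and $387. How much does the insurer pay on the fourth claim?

Bill 1, $247: fully absorbed by the deductible. Patient pays $247; OOP now $247. Plan pays $247 − $247 = $0.
Bill 2, $289: $153 finishes the deductible; $136 goes to coinsurance; patient's 20% is $27.20. Patient owes $180.20 (running OOP $427.20). Insurer: $289 − $180.20 = $108.80.
Bill 3, $388: 20% coinsurance on $388 = $77.60. Cost to patient: $77.60. OOP to date $504.80. Plan pays $388 − $77.60 = $310.40.
Bill 4, $5,786: deductible already satisfied, so patient's share is 20% × $5,786 = $1,157.20. That would push OOP to $1,662, over the $900 cap, so patient pays $900 − $504.80 = $395.20. Insurer: $5,786 − $395.20 = $5,390.80.

$5,390.80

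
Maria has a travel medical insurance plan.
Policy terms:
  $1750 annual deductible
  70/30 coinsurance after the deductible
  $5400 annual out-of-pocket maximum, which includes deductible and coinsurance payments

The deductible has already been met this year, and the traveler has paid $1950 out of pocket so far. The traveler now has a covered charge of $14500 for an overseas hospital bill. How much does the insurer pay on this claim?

$11050

The deductible is already satisfied, so the full bill goes to coinsurance.
Traveler's 30% share of $14500 is $4350.
Adding $4350 to the $1950 already spent would give $6300, which exceeds the $5400 cap; the traveler pays just $5400 − $1950 = $3450.
Insurer pays the balance: $14500 − $3450 = $11050.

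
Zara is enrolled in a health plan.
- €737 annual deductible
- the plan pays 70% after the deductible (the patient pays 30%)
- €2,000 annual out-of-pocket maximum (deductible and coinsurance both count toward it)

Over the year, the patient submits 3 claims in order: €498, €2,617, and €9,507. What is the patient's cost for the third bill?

Bill 1, €498: all of it applies to the deductible. Cost to patient: €498. OOP to date €498.
Bill 2, €2,617: €239 finishes the deductible; €2,378 goes to coinsurance; coinsurance €2,378 × 30% = €713.40. Cost to patient: €952.40. OOP to date €1,450.40.
Bill 3, €9,507: deductible met; 30% of €9,507 = €2,852.10. OOP would hit €4,302.50 > €2,000, so the cap limits the patient to €2,000 − €1,450.40 = €549.60.

€549.60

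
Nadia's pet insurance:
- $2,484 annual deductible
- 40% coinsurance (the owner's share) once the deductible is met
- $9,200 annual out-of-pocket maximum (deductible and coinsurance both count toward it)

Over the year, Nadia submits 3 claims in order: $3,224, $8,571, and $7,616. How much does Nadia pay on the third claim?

$2,991.60

Claim 1 — $3,224: $2,484 to deductible, leaving $740; owner's 40% is $296. Owner owes $2,780 (running OOP $2,780).
Claim 2 — $8,571: 40% coinsurance on $8,571 = $3,428.40. Owner pays $3,428.40; OOP now $6,208.40.
Claim 3 — $7,616: deductible met; 40% of $7,616 = $3,046.40. Adding that to $6,208.40 gives $9,254.80, past the $9,200 cap; owner pays only $9,200 − $6,208.40 = $2,991.60.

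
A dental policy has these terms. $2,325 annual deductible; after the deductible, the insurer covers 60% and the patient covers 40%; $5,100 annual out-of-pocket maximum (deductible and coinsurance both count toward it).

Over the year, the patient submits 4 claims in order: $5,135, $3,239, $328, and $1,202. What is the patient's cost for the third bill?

$131.20

#1 ($5,135): $2,325 finishes the deductible; $2,810 goes to coinsurance; patient's 40% is $1,124. Patient pays $3,449; OOP now $3,449.
#2 ($3,239): deductible already satisfied, so patient's share is 40% × $3,239 = $1,295.60. Cost to patient: $1,295.60. OOP to date $4,744.60.
#3 ($328): deductible met; 40% of $328 = $131.20. Cost to patient: $131.20. OOP to date $4,875.80.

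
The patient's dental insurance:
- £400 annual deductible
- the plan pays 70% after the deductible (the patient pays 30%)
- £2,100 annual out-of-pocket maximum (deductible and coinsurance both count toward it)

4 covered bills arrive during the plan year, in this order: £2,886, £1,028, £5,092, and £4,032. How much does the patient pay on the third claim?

£645.80

#1 (£2,886): £400 finishes the deductible; £2,486 goes to coinsurance; 30% of £2,486 = £745.80. Patient pays £1,145.80; OOP now £1,145.80.
#2 (£1,028): deductible already satisfied, so patient's share is 30% × £1,028 = £308.40. Cost to patient: £308.40. OOP to date £1,454.20.
#3 (£5,092): deductible already satisfied, so patient's share is 30% × £5,092 = £1,527.60. OOP would hit £2,981.80 > £2,100, so the cap limits the patient to £2,100 − £1,454.20 = £645.80.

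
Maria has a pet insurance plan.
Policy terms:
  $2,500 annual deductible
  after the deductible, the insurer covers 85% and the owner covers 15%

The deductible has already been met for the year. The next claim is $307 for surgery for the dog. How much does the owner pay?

The deductible is already satisfied, so the full bill goes to coinsurance.
Coinsurance: $307 × 15% = $46.05.

$46.05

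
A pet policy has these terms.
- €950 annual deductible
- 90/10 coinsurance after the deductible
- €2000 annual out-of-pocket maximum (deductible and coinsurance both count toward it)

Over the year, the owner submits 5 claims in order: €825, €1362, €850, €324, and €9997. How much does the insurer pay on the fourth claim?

€291.60

Claim 1 — €825: entire amount goes to the deductible. Cost to owner: €825. OOP to date €825. Plan pays €825 − €825 = €0.
Claim 2 — €1362: deductible takes €125, €1237 remains; coinsurance €1237 × 10% = €123.70. Cost to owner: €248.70. OOP to date €1073.70. Plan pays €1362 − €248.70 = €1113.30.
Claim 3 — €850: deductible already satisfied, so owner's share is 10% × €850 = €85. Owner owes €85 (running OOP €1158.70). Insurer: €850 − €85 = €765.
Claim 4 — €324: deductible already satisfied, so owner's share is 10% × €324 = €32.40. Cost to owner: €32.40. OOP to date €1191.10. Plan pays €324 − €32.40 = €291.60.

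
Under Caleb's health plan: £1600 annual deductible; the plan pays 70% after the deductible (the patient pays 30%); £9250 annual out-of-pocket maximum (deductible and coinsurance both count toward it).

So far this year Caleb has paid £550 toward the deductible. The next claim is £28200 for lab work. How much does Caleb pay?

£8700

Deductible still to meet: £1600 − £550 = £1050.
The remaining £27150 (= £28200 − £1050) moves to coinsurance.
Coinsurance: £27150 × 30% = £8145.
So the patient owes £1050 + £8145 = £9195 before any cap.
Year-to-date out-of-pocket would reach £550 + £9195 = £9745, above the £9250 maximum, so the patient pays only £9250 − £550 = £8700.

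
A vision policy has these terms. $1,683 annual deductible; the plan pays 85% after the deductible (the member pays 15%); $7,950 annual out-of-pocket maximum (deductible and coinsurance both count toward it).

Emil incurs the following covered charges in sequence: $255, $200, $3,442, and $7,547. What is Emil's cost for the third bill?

Claim 1 ($255): all of it applies to the deductible. Cost to member: $255. OOP to date $255.
Claim 2 ($200): fully absorbed by the deductible. Cost to member: $200. OOP to date $455.
Claim 3 ($3,442): deductible takes $1,228, $2,214 remains; coinsurance $2,214 × 15% = $332.10. Cost to member: $1,560.10. OOP to date $2,015.10.

$1,560.10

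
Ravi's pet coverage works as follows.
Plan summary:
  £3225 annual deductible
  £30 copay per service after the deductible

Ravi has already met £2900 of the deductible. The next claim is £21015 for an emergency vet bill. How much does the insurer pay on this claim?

Remaining deductible: £3225 − £2900 = £325.
That leaves £21015 − £325 = £20690 for the copay.
Copay on this service: £30.
That puts the owner's cost at £325 + £30 = £355.
The insurer covers the remainder: £21015 − £355 = £20660.

£20660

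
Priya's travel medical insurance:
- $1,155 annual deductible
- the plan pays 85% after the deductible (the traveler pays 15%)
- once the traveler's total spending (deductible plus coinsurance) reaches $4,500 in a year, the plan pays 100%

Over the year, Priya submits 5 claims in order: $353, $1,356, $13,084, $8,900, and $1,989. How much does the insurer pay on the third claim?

Claim 1 ($353): entire amount goes to the deductible. Traveler owes $353 (running OOP $353). Plan pays $353 − $353 = $0.
Claim 2 ($1,356): deductible takes $802, $554 remains; coinsurance $554 × 15% = $83.10. Traveler pays $885.10; OOP now $1,238.10. Insurer: $1,356 − $885.10 = $470.90.
Claim 3 ($13,084): 15% coinsurance on $13,084 = $1,962.60. Traveler pays $1,962.60; OOP now $3,200.70. Plan pays $13,084 − $1,962.60 = $11,121.40.

$11,121.40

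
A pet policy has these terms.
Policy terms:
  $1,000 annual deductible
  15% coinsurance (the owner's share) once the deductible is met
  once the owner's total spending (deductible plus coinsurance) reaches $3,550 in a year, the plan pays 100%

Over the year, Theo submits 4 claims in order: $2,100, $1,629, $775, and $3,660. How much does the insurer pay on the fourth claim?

Claim 1 — $2,100: deductible takes $1,000, $1,100 remains; 15% of $1,100 = $165. Owner owes $1,165 (running OOP $1,165). Plan pays $2,100 − $1,165 = $935.
Claim 2 — $1,629: deductible met; 15% of $1,629 = $244.35. Owner pays $244.35; OOP now $1,409.35. Plan pays $1,629 − $244.35 = $1,384.65.
Claim 3 — $775: deductible met; 15% of $775 = $116.25. Owner pays $116.25; OOP now $1,525.60. Plan pays $775 − $116.25 = $658.75.
Claim 4 — $3,660: 15% coinsurance on $3,660 = $549. Cost to owner: $549. OOP to date $2,074.60. Plan pays $3,660 − $549 = $3,111.

$3,111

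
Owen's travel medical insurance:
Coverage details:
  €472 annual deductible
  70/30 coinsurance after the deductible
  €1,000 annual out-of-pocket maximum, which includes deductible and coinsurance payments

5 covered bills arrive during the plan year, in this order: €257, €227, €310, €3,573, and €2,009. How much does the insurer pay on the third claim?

€217

Bill 1, €257: entire amount goes to the deductible. Cost to traveler: €257. OOP to date €257. Insurer: €257 − €257 = €0.
Bill 2, €227: €215 to deductible, leaving €12; coinsurance €12 × 30% = €3.60. Traveler owes €218.60 (running OOP €475.60). Insurer: €227 − €218.60 = €8.40.
Bill 3, €310: deductible met; 30% of €310 = €93. Traveler pays €93; OOP now €568.60. Insurer: €310 − €93 = €217.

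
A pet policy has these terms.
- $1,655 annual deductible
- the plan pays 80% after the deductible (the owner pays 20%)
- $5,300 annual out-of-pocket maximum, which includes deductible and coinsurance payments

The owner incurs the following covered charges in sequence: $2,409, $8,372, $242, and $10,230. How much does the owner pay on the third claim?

$48.40

Claim 1 ($2,409): $1,655 finishes the deductible; $754 goes to coinsurance; 20% of $754 = $150.80. Owner owes $1,805.80 (running OOP $1,805.80).
Claim 2 ($8,372): deductible already satisfied, so owner's share is 20% × $8,372 = $1,674.40. Owner pays $1,674.40; OOP now $3,480.20.
Claim 3 ($242): deductible met; 20% of $242 = $48.40. Owner pays $48.40; OOP now $3,528.60.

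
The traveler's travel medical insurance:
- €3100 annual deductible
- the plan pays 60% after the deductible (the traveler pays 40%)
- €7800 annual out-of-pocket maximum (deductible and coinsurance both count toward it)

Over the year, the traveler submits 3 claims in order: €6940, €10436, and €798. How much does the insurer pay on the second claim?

€7272

Claim 1 (€6940): €3100 finishes the deductible; €3840 goes to coinsurance; traveler's 40% is €1536. Traveler pays €4636; OOP now €4636. Insurer: €6940 − €4636 = €2304.
Claim 2 (€10436): deductible met; 40% of €10436 = €4174.40. Adding that to €4636 gives €8810.40, past the €7800 cap; traveler pays only €7800 − €4636 = €3164. Insurer: €10436 − €3164 = €7272.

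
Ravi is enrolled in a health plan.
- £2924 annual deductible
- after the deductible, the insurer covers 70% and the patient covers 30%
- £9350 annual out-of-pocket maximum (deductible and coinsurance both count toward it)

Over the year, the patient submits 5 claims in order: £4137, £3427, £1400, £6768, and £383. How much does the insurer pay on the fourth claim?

Claim 1 — £4137: £2924 finishes the deductible; £1213 goes to coinsurance; patient's 30% is £363.90. Cost to patient: £3287.90. OOP to date £3287.90. Insurer: £4137 − £3287.90 = £849.10.
Claim 2 — £3427: deductible met; 30% of £3427 = £1028.10. Patient owes £1028.10 (running OOP £4316). Plan pays £3427 − £1028.10 = £2398.90.
Claim 3 — £1400: deductible met; 30% of £1400 = £420. Patient owes £420 (running OOP £4736). Insurer: £1400 − £420 = £980.
Claim 4 — £6768: deductible met; 30% of £6768 = £2030.40. Cost to patient: £2030.40. OOP to date £6766.40. Plan pays £6768 − £2030.40 = £4737.60.

£4737.60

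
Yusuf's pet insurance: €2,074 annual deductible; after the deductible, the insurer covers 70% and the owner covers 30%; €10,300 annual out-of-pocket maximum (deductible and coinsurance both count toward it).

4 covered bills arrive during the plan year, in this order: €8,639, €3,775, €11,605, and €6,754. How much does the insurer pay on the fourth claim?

#1 (€8,639): deductible takes €2,074, €6,565 remains; coinsurance €6,565 × 30% = €1,969.50. Owner owes €4,043.50 (running OOP €4,043.50). Plan pays €8,639 − €4,043.50 = €4,595.50.
#2 (€3,775): deductible already satisfied, so owner's share is 30% × €3,775 = €1,132.50. Owner owes €1,132.50 (running OOP €5,176). Plan pays €3,775 − €1,132.50 = €2,642.50.
#3 (€11,605): deductible met; 30% of €11,605 = €3,481.50. Owner pays €3,481.50; OOP now €8,657.50. Plan pays €11,605 − €3,481.50 = €8,123.50.
#4 (€6,754): deductible already satisfied, so owner's share is 30% × €6,754 = €2,026.20. OOP would hit €10,683.70 > €10,300, so the cap limits the owner to €10,300 − €8,657.50 = €1,642.50. Insurer: €6,754 − €1,642.50 = €5,111.50.

€5,111.50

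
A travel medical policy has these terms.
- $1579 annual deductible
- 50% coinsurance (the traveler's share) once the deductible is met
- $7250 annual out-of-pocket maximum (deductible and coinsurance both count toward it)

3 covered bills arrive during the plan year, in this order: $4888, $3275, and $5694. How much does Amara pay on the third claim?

Bill 1, $4888: $1579 finishes the deductible; $3309 goes to coinsurance; coinsurance $3309 × 50% = $1654.50. Traveler owes $3233.50 (running OOP $3233.50).
Bill 2, $3275: deductible met; 50% of $3275 = $1637.50. Traveler owes $1637.50 (running OOP $4871).
Bill 3, $5694: deductible already satisfied, so traveler's share is 50% × $5694 = $2847. That would push OOP to $7718, over the $7250 cap, so traveler pays $7250 − $4871 = $2379.

$2379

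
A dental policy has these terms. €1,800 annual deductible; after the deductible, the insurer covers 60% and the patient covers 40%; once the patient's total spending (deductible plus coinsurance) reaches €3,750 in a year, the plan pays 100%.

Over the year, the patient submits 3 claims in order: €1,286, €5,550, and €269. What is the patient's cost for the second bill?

€2,464

Claim 1 — €1,286: all of it applies to the deductible. Cost to patient: €1,286. OOP to date €1,286.
Claim 2 — €5,550: €514 finishes the deductible; €5,036 goes to coinsurance; patient's 40% is €2,014.40. Deductible plus coinsurance: €514 + €2,014.40 = €2,528.40. Adding that to €1,286 gives €3,814.40, past the €3,750 cap; patient pays only €3,750 − €1,286 = €2,464.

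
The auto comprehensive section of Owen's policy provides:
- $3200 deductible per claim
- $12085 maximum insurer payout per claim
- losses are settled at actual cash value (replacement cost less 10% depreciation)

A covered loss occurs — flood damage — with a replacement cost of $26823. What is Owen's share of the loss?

$14738

Actual cash value after 10% depreciation: $26823 × 90% = $24140.70.
Subtract the deductible: $24140.70 − $3200 = $20940.70.
Since $20940.70 > $12085, the payout is capped at $12085.
Out of pocket: $26823 − $12085 = $14738.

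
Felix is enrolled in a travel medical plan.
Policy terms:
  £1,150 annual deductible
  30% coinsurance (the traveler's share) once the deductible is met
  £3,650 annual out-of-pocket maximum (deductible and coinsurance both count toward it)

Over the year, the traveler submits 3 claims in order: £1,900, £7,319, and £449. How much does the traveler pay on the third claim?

Bill 1, £1,900: deductible takes £1,150, £750 remains; traveler's 30% is £225. Traveler pays £1,375; OOP now £1,375.
Bill 2, £7,319: 30% coinsurance on £7,319 = £2,195.70. Traveler owes £2,195.70 (running OOP £3,570.70).
Bill 3, £449: deductible met; 30% of £449 = £134.70. OOP would hit £3,705.40 > £3,650, so the cap limits the traveler to £3,650 − £3,570.70 = £79.30.

£79.30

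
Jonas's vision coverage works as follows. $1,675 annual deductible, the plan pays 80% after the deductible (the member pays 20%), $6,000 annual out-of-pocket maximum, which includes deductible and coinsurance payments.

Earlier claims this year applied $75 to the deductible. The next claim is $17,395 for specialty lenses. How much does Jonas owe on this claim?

$75 of the $1,675 deductible is already met, leaving $1,600.
The remaining $15,795 (= $17,395 − $1,600) moves to coinsurance.
20% of $15,795 = $3,159 falls to the member.
So the member owes $1,600 + $3,159 = $4,759 before any cap.
Total out-of-pocket so far would be $75 + $4,759 = $4,834, below the $6,000 cap — no reduction.

$4,759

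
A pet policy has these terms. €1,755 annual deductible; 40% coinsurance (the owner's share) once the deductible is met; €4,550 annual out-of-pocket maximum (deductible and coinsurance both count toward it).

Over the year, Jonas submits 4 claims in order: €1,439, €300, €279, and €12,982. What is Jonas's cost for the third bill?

€121.20

Claim 1 (€1,439): fully absorbed by the deductible. Owner owes €1,439 (running OOP €1,439).
Claim 2 (€300): all of it applies to the deductible. Owner owes €300 (running OOP €1,739).
Claim 3 (€279): €16 to deductible, leaving €263; coinsurance €263 × 40% = €105.20. Owner pays €121.20; OOP now €1,860.20.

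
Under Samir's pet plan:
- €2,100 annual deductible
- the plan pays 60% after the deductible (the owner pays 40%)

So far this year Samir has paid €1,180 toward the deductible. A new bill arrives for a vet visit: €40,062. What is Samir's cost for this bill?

€16,576.80

Remaining deductible: €2,100 − €1,180 = €920.
After the €920 deductible portion, €40,062 − €920 = €39,142 is subject to coinsurance.
40% of €39,142 = €15,656.80 falls to the owner.
That puts the owner's cost at €920 + €15,656.80 = €16,576.80.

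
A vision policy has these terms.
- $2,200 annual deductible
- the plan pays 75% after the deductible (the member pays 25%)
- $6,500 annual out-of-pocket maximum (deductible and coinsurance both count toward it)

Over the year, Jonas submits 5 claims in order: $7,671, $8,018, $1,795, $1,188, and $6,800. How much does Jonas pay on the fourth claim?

$297

Claim 1 ($7,671): $2,200 to deductible, leaving $5,471; 25% of $5,471 = $1,367.75. Cost to member: $3,567.75. OOP to date $3,567.75.
Claim 2 ($8,018): 25% coinsurance on $8,018 = $2,004.50. Cost to member: $2,004.50. OOP to date $5,572.25.
Claim 3 ($1,795): deductible met; 25% of $1,795 = $448.75. Member owes $448.75 (running OOP $6,021).
Claim 4 ($1,188): deductible met; 25% of $1,188 = $297. Cost to member: $297. OOP to date $6,318.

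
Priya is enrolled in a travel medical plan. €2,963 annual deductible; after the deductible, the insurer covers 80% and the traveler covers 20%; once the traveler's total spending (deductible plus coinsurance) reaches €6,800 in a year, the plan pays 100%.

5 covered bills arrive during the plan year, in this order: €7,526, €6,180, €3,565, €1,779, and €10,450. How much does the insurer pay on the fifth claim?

Claim 1 (€7,526): deductible takes €2,963, €4,563 remains; traveler's 20% is €912.60. Traveler owes €3,875.60 (running OOP €3,875.60). Plan pays €7,526 − €3,875.60 = €3,650.40.
Claim 2 (€6,180): deductible met; 20% of €6,180 = €1,236. Cost to traveler: €1,236. OOP to date €5,111.60. Plan pays €6,180 − €1,236 = €4,944.
Claim 3 (€3,565): deductible met; 20% of €3,565 = €713. Traveler pays €713; OOP now €5,824.60. Plan pays €3,565 − €713 = €2,852.
Claim 4 (€1,779): 20% coinsurance on €1,779 = €355.80. Traveler owes €355.80 (running OOP €6,180.40). Insurer: €1,779 − €355.80 = €1,423.20.
Claim 5 (€10,450): deductible met; 20% of €10,450 = €2,090. Adding that to €6,180.40 gives €8,270.40, past the €6,800 cap; traveler pays only €6,800 − €6,180.40 = €619.60. Insurer: €10,450 − €619.60 = €9,830.40.

€9,830.40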